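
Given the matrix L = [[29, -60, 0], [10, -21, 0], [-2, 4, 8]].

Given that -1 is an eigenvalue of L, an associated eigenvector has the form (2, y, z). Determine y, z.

We need (L + 1I)v = 0.
L + 1I = [[30, -60, 0], [10, -20, 0], [-2, 4, 9]].
Row 1: (30)·2 + (-60)·y + (0)·z = 0
Row 2: (10)·2 + (-20)·y + (0)·z = 0
Row 3: (-2)·2 + (4)·y + (9)·z = 0
Solving gives y = 1, z = 0.
Check: L·(2, 1, 0) = (-2, -1, 0) = -1·(2, 1, 0).

1, 0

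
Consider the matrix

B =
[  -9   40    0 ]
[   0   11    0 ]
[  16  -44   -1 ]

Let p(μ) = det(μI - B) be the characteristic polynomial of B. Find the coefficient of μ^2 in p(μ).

The coefficient of μ^2 of det(μI - B) is −trace(B).
trace(B) = (-9) + (11) + (-1) = 1, so the coefficient is -1.

-1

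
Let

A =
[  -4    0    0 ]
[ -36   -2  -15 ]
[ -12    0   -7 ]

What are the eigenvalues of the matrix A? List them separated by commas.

-7, -4, -2

The characteristic polynomial is p(μ) = det(μI - A).
Cofactor expansion gives p(μ) = μ^3 + 13μ^2 + 50μ + 56.
Try μ = -2: p(-2) = 0, so -2 is a root.
Dividing by (μ + 2) leaves μ^2 + 11μ + 28.
The quadratic factors as (μ + 7)·(μ + 4).
Eigenvalues: -7, -4, -2.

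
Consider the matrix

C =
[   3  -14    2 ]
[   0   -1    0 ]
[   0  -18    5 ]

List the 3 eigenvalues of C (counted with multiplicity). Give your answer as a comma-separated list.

-1, 3, 5

The characteristic polynomial is p(r) = det(rI - C).
Expanding along the first row, p(r) = r^3 - 7r^2 + 7r + 15.
Since p(5) = 0, r = 5 is a root.
Dividing by (r - 5) leaves r^2 - 2r - 3.
The quadratic factors as (r + 1)·(r - 3).
Eigenvalues: -1, 3, 5.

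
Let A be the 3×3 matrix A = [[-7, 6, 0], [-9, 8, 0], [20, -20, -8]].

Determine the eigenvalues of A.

Set up det(sI - A) = 0.
Expanding the 3×3 determinant: p(s) = s^3 + 7s^2 - 10s - 16.
Since p(2) = 0, s = 2 is a root.
Factor out (s - 2): p(s) = (s - 2)·(s^2 + 9s + 8).
The quadratic factors as (s + 8)·(s + 1).
Eigenvalues: -8, -1, 2.

-8, -1, 2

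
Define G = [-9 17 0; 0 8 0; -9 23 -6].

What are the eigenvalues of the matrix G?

-9, -6, 8

The characteristic polynomial is p(lambda) = det(lambda·I - G).
Expanding the 3×3 determinant: p(lambda) = lambda^3 + 7·lambda^2 - 66·lambda - 432.
Rational-root test: lambda = -6 gives p(-6) = 0.
Factor out (lambda + 6): p(lambda) = (lambda + 6)·(lambda^2 + lambda - 72).
The quadratic factors as (lambda + 9)·(lambda - 8).
Eigenvalues: -9, -6, 8.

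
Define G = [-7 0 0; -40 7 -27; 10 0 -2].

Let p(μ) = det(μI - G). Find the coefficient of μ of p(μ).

-49

p(μ) = μ^3 + 2μ^2 - 49μ - 98.
The coefficient of μ is -49.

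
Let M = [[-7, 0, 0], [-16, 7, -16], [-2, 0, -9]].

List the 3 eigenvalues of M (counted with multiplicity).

-9, -7, 7

The characteristic polynomial is p(μ) = det(μI - M).
Cofactor expansion gives p(μ) = μ^3 + 9μ^2 - 49μ - 441.
Since p(-7) = 0, μ = -7 is a root.
Dividing by (μ + 7) leaves μ^2 + 2μ - 63.
The quadratic factors as (μ + 9)·(μ - 7).
Eigenvalues: -9, -7, 7.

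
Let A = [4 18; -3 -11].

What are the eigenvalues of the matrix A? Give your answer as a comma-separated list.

-5, -2

det(A - rI) = (4 - r)(-11 - r) - (18)·(-3) = r^2 + 7r + 10.
This factors as (r + 5)·(r + 2) = 0.
Eigenvalues: -5, -2.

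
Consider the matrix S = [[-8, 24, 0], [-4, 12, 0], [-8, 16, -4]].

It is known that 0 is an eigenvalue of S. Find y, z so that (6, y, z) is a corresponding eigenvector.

We need (S)v = 0.
S = [[-8, 24, 0], [-4, 12, 0], [-8, 16, -4]].
Row 1: (-8)·6 + (24)·y + (0)·z = 0
Row 2: (-4)·6 + (12)·y + (0)·z = 0
Row 3: (-8)·6 + (16)·y + (-4)·z = 0
Solving gives y = 2, z = -4.
Check: S·(6, 2, -4) = (0, 0, 0) = 0·(6, 2, -4).

2, -4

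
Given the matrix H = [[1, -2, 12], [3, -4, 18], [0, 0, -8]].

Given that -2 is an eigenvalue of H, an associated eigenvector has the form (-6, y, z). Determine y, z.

We need (H + 2I)v = 0.
H + 2I = [[3, -2, 12], [3, -2, 18], [0, 0, -6]].
Row 1: (3)·-6 + (-2)·y + (12)·z = 0
Row 2: (3)·-6 + (-2)·y + (18)·z = 0
Row 3: (0)·-6 + (0)·y + (-6)·z = 0
Solving gives y = -9, z = 0.
Check: H·(-6, -9, 0) = (12, 18, 0) = -2·(-6, -9, 0).

-9, 0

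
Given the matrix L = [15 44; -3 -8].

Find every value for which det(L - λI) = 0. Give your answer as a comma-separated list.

det(L - λI) = (15 - λ)(-8 - λ) - (44)·(-3) = λ^2 - 7λ + 12.
This factors as (λ - 3)·(λ - 4) = 0.
Eigenvalues: 3, 4.

3, 4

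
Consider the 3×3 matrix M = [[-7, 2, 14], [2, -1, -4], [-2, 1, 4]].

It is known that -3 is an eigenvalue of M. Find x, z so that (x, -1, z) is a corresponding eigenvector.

We need (M + 3I)v = 0.
M + 3I = [[-4, 2, 14], [2, 2, -4], [-2, 1, 7]].
Row 1: (-4)·x + (2)·-1 + (14)·z = 0
Row 2: (2)·x + (2)·-1 + (-4)·z = 0
Row 3: (-2)·x + (1)·-1 + (7)·z = 0
Solving gives x = 3, z = 1.
Check: M·(3, -1, 1) = (-9, 3, -3) = -3·(3, -1, 1).

3, 1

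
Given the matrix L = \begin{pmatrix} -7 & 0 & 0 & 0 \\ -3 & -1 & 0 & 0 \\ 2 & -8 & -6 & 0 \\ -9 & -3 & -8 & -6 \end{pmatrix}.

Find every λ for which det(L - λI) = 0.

L is lower triangular, so its eigenvalues are the diagonal entries.
Diagonal: -7, -1, -6, -6.

-7, -6, -6, -1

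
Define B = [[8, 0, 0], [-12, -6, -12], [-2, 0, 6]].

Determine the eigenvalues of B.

The characteristic polynomial is p(λ) = det(λI - B).
Cofactor expansion gives p(λ) = λ^3 - 8λ^2 - 36λ + 288.
Since p(8) = 0, λ = 8 is a root.
Factor out (λ - 8): p(λ) = (λ - 8)·(λ^2 - 36).
The quadratic factors as (λ + 6)·(λ - 6).
Eigenvalues: -6, 6, 8.

-6, 6, 8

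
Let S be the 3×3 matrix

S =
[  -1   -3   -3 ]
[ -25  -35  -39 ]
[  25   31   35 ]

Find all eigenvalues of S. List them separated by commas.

-4, -1, 4

Compute the characteristic polynomial p(lambda) = det(lambda·I - S).
Cofactor expansion gives p(lambda) = lambda^3 + lambda^2 - 16·lambda - 16.
Try lambda = -1: p(-1) = 0, so -1 is a root.
Factor out (lambda + 1): p(lambda) = (lambda + 1)·(lambda^2 - 16).
The quadratic factors as (lambda + 4)·(lambda - 4).
Eigenvalues: -4, -1, 4.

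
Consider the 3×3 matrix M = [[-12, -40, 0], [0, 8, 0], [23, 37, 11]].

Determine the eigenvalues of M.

The characteristic polynomial is p(s) = det(sI - M).
Expanding the 3×3 determinant: p(s) = s^3 - 7s^2 - 140s + 1056.
Since p(8) = 0, s = 8 is a root.
Dividing by (s - 8) leaves s^2 + s - 132.
The quadratic factors as (s + 12)·(s - 11).
Eigenvalues: -12, 8, 11.

-12, 8, 11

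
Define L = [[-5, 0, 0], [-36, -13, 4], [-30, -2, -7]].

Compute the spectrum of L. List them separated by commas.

Set up det(λI - L) = 0.
Expanding along the first row, p(λ) = λ^3 + 25λ^2 + 199λ + 495.
Since p(-5) = 0, λ = -5 is a root.
Dividing by (λ + 5) leaves λ^2 + 20λ + 99.
The quadratic factors as (λ + 11)·(λ + 9).
Eigenvalues: -11, -9, -5.

-11, -9, -5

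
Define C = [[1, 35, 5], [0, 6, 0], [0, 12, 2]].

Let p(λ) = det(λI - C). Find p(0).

-12

p(0) = det(0·I − C) = det(−C) = (−1)^3·det(C).
det(C) = 12, so p(0) = -12.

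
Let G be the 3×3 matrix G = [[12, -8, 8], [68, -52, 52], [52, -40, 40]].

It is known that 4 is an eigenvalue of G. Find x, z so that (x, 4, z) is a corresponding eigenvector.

We need (G - 4I)v = 0.
G - 4I = [[8, -8, 8], [68, -56, 52], [52, -40, 36]].
Row 1: (8)·x + (-8)·4 + (8)·z = 0
Row 2: (68)·x + (-56)·4 + (52)·z = 0
Row 3: (52)·x + (-40)·4 + (36)·z = 0
Solving gives x = 1, z = 3.
Check: G·(1, 4, 3) = (4, 16, 12) = 4·(1, 4, 3).

1, 3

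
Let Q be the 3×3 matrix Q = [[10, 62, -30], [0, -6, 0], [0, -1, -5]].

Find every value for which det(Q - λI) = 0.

-6, -5, 10

Compute the characteristic polynomial p(t) = det(tI - Q).
Cofactor expansion gives p(t) = t^3 + t^2 - 80t - 300.
Since p(-5) = 0, t = -5 is a root.
Factor out (t + 5): p(t) = (t + 5)·(t^2 - 4t - 60).
The quadratic factors as (t + 6)·(t - 10).
Eigenvalues: -6, -5, 10.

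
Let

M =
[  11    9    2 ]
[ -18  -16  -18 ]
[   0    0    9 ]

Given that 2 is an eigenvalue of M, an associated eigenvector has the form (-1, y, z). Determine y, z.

We need (M - 2I)v = 0.
M - 2I = [[9, 9, 2], [-18, -18, -18], [0, 0, 7]].
Row 1: (9)·-1 + (9)·y + (2)·z = 0
Row 2: (-18)·-1 + (-18)·y + (-18)·z = 0
Row 3: (0)·-1 + (0)·y + (7)·z = 0
Solving gives y = 1, z = 0.
Check: M·(-1, 1, 0) = (-2, 2, 0) = 2·(-1, 1, 0).

1, 0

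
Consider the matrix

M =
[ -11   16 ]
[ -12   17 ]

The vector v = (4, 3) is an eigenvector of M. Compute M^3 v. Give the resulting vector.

(4, 3)

First find the eigenvalue: Mv = (4, 3) = 1·(4, 3), so λ = 1.
Then M^3 v = λ^3·v = 1^3·(4, 3) = 1·(4, 3) = (4, 3).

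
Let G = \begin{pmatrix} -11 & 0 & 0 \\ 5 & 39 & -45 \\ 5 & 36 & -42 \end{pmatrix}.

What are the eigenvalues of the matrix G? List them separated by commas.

Set up det(μI - G) = 0.
Cofactor expansion gives p(μ) = μ^3 + 14μ^2 + 15μ - 198.
Rational-root test: μ = -11 gives p(-11) = 0.
Dividing by (μ + 11) leaves μ^2 + 3μ - 18.
The quadratic factors as (μ + 6)·(μ - 3).
Eigenvalues: -11, -6, 3.

-11, -6, 3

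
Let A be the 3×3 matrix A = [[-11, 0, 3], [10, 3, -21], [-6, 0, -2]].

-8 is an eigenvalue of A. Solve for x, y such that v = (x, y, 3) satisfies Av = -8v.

3, 3

We need (A + 8I)v = 0.
A + 8I = [[-3, 0, 3], [10, 11, -21], [-6, 0, 6]].
Row 1: (-3)·x + (0)·y + (3)·3 = 0
Row 2: (10)·x + (11)·y + (-21)·3 = 0
Row 3: (-6)·x + (0)·y + (6)·3 = 0
Solving gives x = 3, y = 3.
Check: A·(3, 3, 3) = (-24, -24, -24) = -8·(3, 3, 3).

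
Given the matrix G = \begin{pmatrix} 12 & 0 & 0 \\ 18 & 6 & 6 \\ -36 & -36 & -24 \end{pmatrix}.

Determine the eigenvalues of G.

-12, -6, 12

Set up det(λI - G) = 0.
Expanding along the first row, p(λ) = λ^3 + 6λ^2 - 144λ - 864.
Try λ = -12: p(-12) = 0, so -12 is a root.
Dividing by (λ + 12) leaves λ^2 - 6λ - 72.
The quadratic factors as (λ + 6)·(λ - 12).
Eigenvalues: -12, -6, 12.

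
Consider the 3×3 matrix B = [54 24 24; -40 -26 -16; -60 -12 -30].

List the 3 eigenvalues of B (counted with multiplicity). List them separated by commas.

-6, -2, 6

Set up det(lambda·I - B) = 0.
Expanding along the first row, p(lambda) = lambda^3 + 2·lambda^2 - 36·lambda - 72.
Rational-root test: lambda = -2 gives p(-2) = 0.
Dividing by (lambda + 2) leaves lambda^2 - 36.
The quadratic factors as (lambda + 6)·(lambda - 6).
Eigenvalues: -6, -2, 6.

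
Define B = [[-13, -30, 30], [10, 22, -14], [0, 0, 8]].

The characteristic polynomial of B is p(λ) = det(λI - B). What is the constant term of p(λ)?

-112

p(λ) = λ^3 - 17λ^2 + 86λ - 112.
The constant term is -112.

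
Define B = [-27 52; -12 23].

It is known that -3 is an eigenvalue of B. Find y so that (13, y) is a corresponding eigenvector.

6

We need (B + 3I)v = 0.
B + 3I = [[-24, 52], [-12, 26]].
Row 1: (-24)·13 + (52)·y = 0
Row 2: (-12)·13 + (26)·y = 0
Solving gives y = 6.
Check: B·(13, 6) = (-39, -18) = -3·(13, 6).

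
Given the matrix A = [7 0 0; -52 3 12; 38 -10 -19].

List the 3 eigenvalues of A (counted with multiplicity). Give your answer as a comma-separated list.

-9, -7, 7

Set up det(sI - A) = 0.
Cofactor expansion gives p(s) = s^3 + 9s^2 - 49s - 441.
Since p(-7) = 0, s = -7 is a root.
Dividing by (s + 7) leaves s^2 + 2s - 63.
The quadratic factors as (s + 9)·(s - 7).
Eigenvalues: -9, -7, 7.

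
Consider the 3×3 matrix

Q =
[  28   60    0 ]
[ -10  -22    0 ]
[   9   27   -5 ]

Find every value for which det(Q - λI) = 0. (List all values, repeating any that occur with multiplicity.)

-5, -2, 8

Compute the characteristic polynomial p(t) = det(tI - Q).
Expanding the 3×3 determinant: p(t) = t^3 - t^2 - 46t - 80.
Try t = -5: p(-5) = 0, so -5 is a root.
Dividing by (t + 5) leaves t^2 - 6t - 16.
The quadratic factors as (t + 2)·(t - 8).
Eigenvalues: -5, -2, 8.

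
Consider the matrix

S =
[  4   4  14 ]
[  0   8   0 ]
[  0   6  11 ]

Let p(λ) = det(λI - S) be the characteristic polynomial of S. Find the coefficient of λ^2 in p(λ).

The coefficient of λ^2 of det(λI - S) is −trace(S).
trace(S) = (4) + (8) + (11) = 23, so the coefficient is -23.

-23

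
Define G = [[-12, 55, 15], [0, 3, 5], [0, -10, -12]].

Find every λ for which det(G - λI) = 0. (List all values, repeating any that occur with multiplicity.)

Compute the characteristic polynomial p(lambda) = det(lambda·I - G).
Expanding the 3×3 determinant: p(lambda) = lambda^3 + 21·lambda^2 + 122·lambda + 168.
Since p(-2) = 0, lambda = -2 is a root.
Dividing by (lambda + 2) leaves lambda^2 + 19·lambda + 84.
The quadratic factors as (lambda + 12)·(lambda + 7).
Eigenvalues: -12, -7, -2.

-12, -7, -2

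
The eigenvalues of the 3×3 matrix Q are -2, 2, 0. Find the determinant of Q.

0

det(Q) is the product of the eigenvalues: (-2) · (2) · (0) = 0.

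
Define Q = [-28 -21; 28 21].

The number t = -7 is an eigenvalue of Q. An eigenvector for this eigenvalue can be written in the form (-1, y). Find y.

1

We need (Q + 7I)v = 0.
Q + 7I = [[-21, -21], [28, 28]].
Row 1: (-21)·-1 + (-21)·y = 0
Row 2: (28)·-1 + (28)·y = 0
Solving gives y = 1.
Check: Q·(-1, 1) = (7, -7) = -7·(-1, 1).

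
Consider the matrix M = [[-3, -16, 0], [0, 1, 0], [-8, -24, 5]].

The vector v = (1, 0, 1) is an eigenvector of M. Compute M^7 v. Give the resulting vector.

First find the eigenvalue: Mv = (-3, 0, -3) = -3·(1, 0, 1), so λ = -3.
Then M^7 v = λ^7·v = (-3)^7·(1, 0, 1) = -2187·(1, 0, 1) = (-2187, 0, -2187).

(-2187, 0, -2187)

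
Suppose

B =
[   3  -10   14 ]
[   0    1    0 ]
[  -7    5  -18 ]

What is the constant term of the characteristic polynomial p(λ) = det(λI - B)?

-44

p(0) = det(0·I − B) = det(−B) = (−1)^3·det(B).
det(B) = 44, so p(0) = -44.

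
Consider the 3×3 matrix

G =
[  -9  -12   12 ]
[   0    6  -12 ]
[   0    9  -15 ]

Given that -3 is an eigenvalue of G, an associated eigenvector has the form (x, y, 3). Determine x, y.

-2, 4

We need (G + 3I)v = 0.
G + 3I = [[-6, -12, 12], [0, 9, -12], [0, 9, -12]].
Row 1: (-6)·x + (-12)·y + (12)·3 = 0
Row 2: (0)·x + (9)·y + (-12)·3 = 0
Row 3: (0)·x + (9)·y + (-12)·3 = 0
Solving gives x = -2, y = 4.
Check: G·(-2, 4, 3) = (6, -12, -9) = -3·(-2, 4, 3).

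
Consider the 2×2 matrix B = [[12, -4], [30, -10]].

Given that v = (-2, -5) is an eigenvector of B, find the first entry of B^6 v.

First find the eigenvalue: Bv = (-4, -10) = 2·(-2, -5), so λ = 2.
Then B^6 v = λ^6·v = 2^6·(-2, -5) = 64·(-2, -5) = (-128, -320).

-128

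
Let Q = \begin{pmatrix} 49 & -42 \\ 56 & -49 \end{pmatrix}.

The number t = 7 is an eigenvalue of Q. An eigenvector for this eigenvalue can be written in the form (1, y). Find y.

We need (Q - 7I)v = 0.
Q - 7I = [[42, -42], [56, -56]].
Row 1: (42)·1 + (-42)·y = 0
Row 2: (56)·1 + (-56)·y = 0
Solving gives y = 1.
Check: Q·(1, 1) = (7, 7) = 7·(1, 1).

1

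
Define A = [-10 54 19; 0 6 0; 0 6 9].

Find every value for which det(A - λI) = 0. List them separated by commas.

-10, 6, 9

Set up det(sI - A) = 0.
Cofactor expansion gives p(s) = s^3 - 5s^2 - 96s + 540.
Rational-root test: s = 9 gives p(9) = 0.
Dividing by (s - 9) leaves s^2 + 4s - 60.
The quadratic factors as (s + 10)·(s - 6).
Eigenvalues: -10, 6, 9.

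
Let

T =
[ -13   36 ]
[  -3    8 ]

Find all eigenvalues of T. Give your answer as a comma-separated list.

det(T - tI) = (-13 - t)(8 - t) - (36)·(-3) = t^2 + 5t + 4.
This factors as (t + 4)·(t + 1) = 0.
Eigenvalues: -4, -1.

-4, -1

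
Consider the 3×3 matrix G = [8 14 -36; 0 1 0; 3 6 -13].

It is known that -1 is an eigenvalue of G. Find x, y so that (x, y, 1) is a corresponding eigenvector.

4, 0

We need (G + 1I)v = 0.
G + 1I = [[9, 14, -36], [0, 2, 0], [3, 6, -12]].
Row 1: (9)·x + (14)·y + (-36)·1 = 0
Row 2: (0)·x + (2)·y + (0)·1 = 0
Row 3: (3)·x + (6)·y + (-12)·1 = 0
Solving gives x = 4, y = 0.
Check: G·(4, 0, 1) = (-4, 0, -1) = -1·(4, 0, 1).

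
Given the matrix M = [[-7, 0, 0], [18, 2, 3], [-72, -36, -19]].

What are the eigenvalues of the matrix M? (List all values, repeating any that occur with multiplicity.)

-10, -7, -7

Compute the characteristic polynomial p(t) = det(tI - M).
Expanding along the first row, p(t) = t^3 + 24t^2 + 189t + 490.
Since p(-10) = 0, t = -10 is a root.
Factor out (t + 10): p(t) = (t + 10)·(t^2 + 14t + 49).
The quadratic factor is (t + 7)^2.
Eigenvalues: -10, -7, -7.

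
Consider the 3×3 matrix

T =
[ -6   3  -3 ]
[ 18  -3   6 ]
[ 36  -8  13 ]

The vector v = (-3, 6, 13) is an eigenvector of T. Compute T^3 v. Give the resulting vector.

First find the eigenvalue: Tv = (-3, 6, 13) = 1·(-3, 6, 13), so λ = 1.
Then T^3 v = λ^3·v = 1^3·(-3, 6, 13) = 1·(-3, 6, 13) = (-3, 6, 13).

(-3, 6, 13)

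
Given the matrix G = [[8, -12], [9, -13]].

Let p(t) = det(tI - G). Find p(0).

4

p(0) = det(0·I − G) = det(−G) = (−1)^2·det(G).
det(G) = 4, so p(0) = 4.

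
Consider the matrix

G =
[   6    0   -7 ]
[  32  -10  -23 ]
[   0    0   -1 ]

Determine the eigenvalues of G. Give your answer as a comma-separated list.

Compute the characteristic polynomial p(lambda) = det(lambda·I - G).
Cofactor expansion gives p(lambda) = lambda^3 + 5·lambda^2 - 56·lambda - 60.
Try lambda = -1: p(-1) = 0, so -1 is a root.
Factor out (lambda + 1): p(lambda) = (lambda + 1)·(lambda^2 + 4·lambda - 60).
The quadratic factors as (lambda + 10)·(lambda - 6).
Eigenvalues: -10, -1, 6.

-10, -1, 6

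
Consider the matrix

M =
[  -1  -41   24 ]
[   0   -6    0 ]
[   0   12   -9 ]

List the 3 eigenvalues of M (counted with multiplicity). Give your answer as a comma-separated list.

-9, -6, -1

The characteristic polynomial is p(λ) = det(λI - M).
Expanding along the first row, p(λ) = λ^3 + 16λ^2 + 69λ + 54.
Rational-root test: λ = -9 gives p(-9) = 0.
Dividing by (λ + 9) leaves λ^2 + 7λ + 6.
The quadratic factors as (λ + 6)·(λ + 1).
Eigenvalues: -9, -6, -1.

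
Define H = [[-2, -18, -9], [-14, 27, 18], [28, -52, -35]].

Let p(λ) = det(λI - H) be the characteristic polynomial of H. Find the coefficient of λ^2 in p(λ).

10

The coefficient of λ^2 of det(λI - H) is −trace(H).
trace(H) = (-2) + (27) + (-35) = -10, so the coefficient is 10.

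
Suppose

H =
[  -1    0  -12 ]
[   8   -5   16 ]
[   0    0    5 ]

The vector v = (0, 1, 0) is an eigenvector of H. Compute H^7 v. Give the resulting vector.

(0, -78125, 0)

First find the eigenvalue: Hv = (0, -5, 0) = -5·(0, 1, 0), so λ = -5.
Then H^7 v = λ^7·v = (-5)^7·(0, 1, 0) = -78125·(0, 1, 0) = (0, -78125, 0).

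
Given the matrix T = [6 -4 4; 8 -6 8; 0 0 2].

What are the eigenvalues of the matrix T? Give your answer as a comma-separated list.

-2, 2, 2

Set up det(μI - T) = 0.
Cofactor expansion gives p(μ) = μ^3 - 2μ^2 - 4μ + 8.
Try μ = 2: p(2) = 0, so 2 is a root.
Factor out (μ - 2): p(μ) = (μ - 2)·(μ^2 - 4).
The quadratic factors as (μ + 2)·(μ - 2).
Eigenvalues: -2, 2, 2.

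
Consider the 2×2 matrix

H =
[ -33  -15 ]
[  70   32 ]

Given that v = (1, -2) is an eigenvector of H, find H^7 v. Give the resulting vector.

(-2187, 4374)

First find the eigenvalue: Hv = (-3, 6) = -3·(1, -2), so λ = -3.
Then H^7 v = λ^7·v = (-3)^7·(1, -2) = -2187·(1, -2) = (-2187, 4374).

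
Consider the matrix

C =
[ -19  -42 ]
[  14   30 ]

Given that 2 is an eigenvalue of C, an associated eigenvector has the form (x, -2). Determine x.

4

We need (C - 2I)v = 0.
C - 2I = [[-21, -42], [14, 28]].
Row 1: (-21)·x + (-42)·-2 = 0
Row 2: (14)·x + (28)·-2 = 0
Solving gives x = 4.
Check: C·(4, -2) = (8, -4) = 2·(4, -2).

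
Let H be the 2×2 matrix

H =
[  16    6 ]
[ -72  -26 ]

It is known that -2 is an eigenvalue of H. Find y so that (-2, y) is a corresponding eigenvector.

6

We need (H + 2I)v = 0.
H + 2I = [[18, 6], [-72, -24]].
Row 1: (18)·-2 + (6)·y = 0
Row 2: (-72)·-2 + (-24)·y = 0
Solving gives y = 6.
Check: H·(-2, 6) = (4, -12) = -2·(-2, 6).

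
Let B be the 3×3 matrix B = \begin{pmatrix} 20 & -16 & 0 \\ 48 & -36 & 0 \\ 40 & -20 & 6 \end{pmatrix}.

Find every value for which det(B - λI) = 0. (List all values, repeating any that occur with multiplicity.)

-12, -4, 6

Compute the characteristic polynomial p(λ) = det(λI - B).
Expanding along the first row, p(λ) = λ^3 + 10λ^2 - 48λ - 288.
Since p(6) = 0, λ = 6 is a root.
Dividing by (λ - 6) leaves λ^2 + 16λ + 48.
The quadratic factors as (λ + 12)·(λ + 4).
Eigenvalues: -12, -4, 6.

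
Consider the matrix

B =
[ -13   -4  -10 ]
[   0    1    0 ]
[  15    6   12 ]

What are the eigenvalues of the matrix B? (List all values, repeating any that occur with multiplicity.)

Compute the characteristic polynomial p(r) = det(rI - B).
Cofactor expansion gives p(r) = r^3 - 7r + 6.
Rational-root test: r = 1 gives p(1) = 0.
Factor out (r - 1): p(r) = (r - 1)·(r^2 + r - 6).
The quadratic factors as (r + 3)·(r - 2).
Eigenvalues: -3, 1, 2.

-3, 1, 2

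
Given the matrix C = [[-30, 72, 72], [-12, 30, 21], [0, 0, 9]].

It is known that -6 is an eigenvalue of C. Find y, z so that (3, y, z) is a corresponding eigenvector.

1, 0

We need (C + 6I)v = 0.
C + 6I = [[-24, 72, 72], [-12, 36, 21], [0, 0, 15]].
Row 1: (-24)·3 + (72)·y + (72)·z = 0
Row 2: (-12)·3 + (36)·y + (21)·z = 0
Row 3: (0)·3 + (0)·y + (15)·z = 0
Solving gives y = 1, z = 0.
Check: C·(3, 1, 0) = (-18, -6, 0) = -6·(3, 1, 0).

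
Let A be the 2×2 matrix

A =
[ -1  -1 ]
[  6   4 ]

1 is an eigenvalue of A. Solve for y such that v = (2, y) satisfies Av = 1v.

-4

We need (A - 1I)v = 0.
A - 1I = [[-2, -1], [6, 3]].
Row 1: (-2)·2 + (-1)·y = 0
Row 2: (6)·2 + (3)·y = 0
Solving gives y = -4.
Check: A·(2, -4) = (2, -4) = 1·(2, -4).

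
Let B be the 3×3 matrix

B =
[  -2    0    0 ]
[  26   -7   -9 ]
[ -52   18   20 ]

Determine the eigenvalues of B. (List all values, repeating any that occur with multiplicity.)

-2, 2, 11

The characteristic polynomial is p(s) = det(sI - B).
Expanding along the first row, p(s) = s^3 - 11s^2 - 4s + 44.
Since p(-2) = 0, s = -2 is a root.
Dividing by (s + 2) leaves s^2 - 13s + 22.
The quadratic factors as (s - 2)·(s - 11).
Eigenvalues: -2, 2, 11.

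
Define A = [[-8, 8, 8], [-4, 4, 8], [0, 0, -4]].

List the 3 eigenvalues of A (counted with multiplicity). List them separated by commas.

Compute the characteristic polynomial p(λ) = det(λI - A).
Expanding along the first row, p(λ) = λ^3 + 8λ^2 + 16λ.
Since p(0) = 0, λ = 0 is a root.
Factor out λ: p(λ) = λ·(λ^2 + 8λ + 16).
The quadratic factor is (λ + 4)^2.
Eigenvalues: -4, -4, 0.

-4, -4, 0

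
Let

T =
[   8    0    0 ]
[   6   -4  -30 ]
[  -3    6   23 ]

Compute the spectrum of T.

Compute the characteristic polynomial p(λ) = det(λI - T).
Expanding the 3×3 determinant: p(λ) = λ^3 - 27λ^2 + 240λ - 704.
Try λ = 8: p(8) = 0, so 8 is a root.
Factor out (λ - 8): p(λ) = (λ - 8)·(λ^2 - 19λ + 88).
The quadratic factors as (λ - 8)·(λ - 11).
Eigenvalues: 8, 8, 11.

8, 8, 11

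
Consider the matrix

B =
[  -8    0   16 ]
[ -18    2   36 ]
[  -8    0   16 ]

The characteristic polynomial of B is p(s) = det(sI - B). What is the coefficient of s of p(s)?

p(s) = s^3 - 10s^2 + 16s.
The coefficient of s is 16.

16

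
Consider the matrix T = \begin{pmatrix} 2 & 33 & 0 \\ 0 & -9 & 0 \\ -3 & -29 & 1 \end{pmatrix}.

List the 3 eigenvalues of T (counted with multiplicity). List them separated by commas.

-9, 1, 2

Compute the characteristic polynomial p(λ) = det(λI - T).
Expanding along the first row, p(λ) = λ^3 + 6λ^2 - 25λ + 18.
Rational-root test: λ = -9 gives p(-9) = 0.
Factor out (λ + 9): p(λ) = (λ + 9)·(λ^2 - 3λ + 2).
The quadratic factors as (λ - 1)·(λ - 2).
Eigenvalues: -9, 1, 2.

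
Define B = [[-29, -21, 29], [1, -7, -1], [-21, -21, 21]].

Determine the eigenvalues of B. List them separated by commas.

-8, -7, 0

Set up det(λI - B) = 0.
Expanding along the first row, p(λ) = λ^3 + 15λ^2 + 56λ.
Try λ = -7: p(-7) = 0, so -7 is a root.
Factor out (λ + 7): p(λ) = (λ + 7)·(λ^2 + 8λ).
The quadratic factors as (λ + 8)·λ.
Eigenvalues: -8, -7, 0.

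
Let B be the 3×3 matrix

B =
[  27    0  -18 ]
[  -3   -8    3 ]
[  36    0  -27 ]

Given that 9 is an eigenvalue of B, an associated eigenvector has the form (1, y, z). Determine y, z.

0, 1

We need (B - 9I)v = 0.
B - 9I = [[18, 0, -18], [-3, -17, 3], [36, 0, -36]].
Row 1: (18)·1 + (0)·y + (-18)·z = 0
Row 2: (-3)·1 + (-17)·y + (3)·z = 0
Row 3: (36)·1 + (0)·y + (-36)·z = 0
Solving gives y = 0, z = 1.
Check: B·(1, 0, 1) = (9, 0, 9) = 9·(1, 0, 1).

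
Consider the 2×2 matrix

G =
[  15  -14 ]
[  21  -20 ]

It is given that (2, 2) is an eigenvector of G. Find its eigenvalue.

1

Compute Gv: G·(2, 2) = (2, 2).
Since Gv = λv, compare component 1: 2 = λ·2, so λ = 1.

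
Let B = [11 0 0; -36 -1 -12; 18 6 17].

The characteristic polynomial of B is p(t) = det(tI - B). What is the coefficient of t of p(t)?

p(t) = t^3 - 27t^2 + 231t - 605.
The coefficient of t is 231.

231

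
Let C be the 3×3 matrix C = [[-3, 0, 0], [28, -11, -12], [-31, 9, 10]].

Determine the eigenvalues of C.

-3, -2, 1

The characteristic polynomial is p(t) = det(tI - C).
Cofactor expansion gives p(t) = t^3 + 4t^2 + t - 6.
Since p(1) = 0, t = 1 is a root.
Factor out (t - 1): p(t) = (t - 1)·(t^2 + 5t + 6).
The quadratic factors as (t + 3)·(t + 2).
Eigenvalues: -3, -2, 1.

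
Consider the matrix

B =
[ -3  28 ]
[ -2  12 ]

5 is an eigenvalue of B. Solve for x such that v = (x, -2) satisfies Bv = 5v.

We need (B - 5I)v = 0.
B - 5I = [[-8, 28], [-2, 7]].
Row 1: (-8)·x + (28)·-2 = 0
Row 2: (-2)·x + (7)·-2 = 0
Solving gives x = -7.
Check: B·(-7, -2) = (-35, -10) = 5·(-7, -2).

-7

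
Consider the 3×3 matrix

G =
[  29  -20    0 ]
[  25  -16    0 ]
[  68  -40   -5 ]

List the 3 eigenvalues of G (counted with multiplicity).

The characteristic polynomial is p(t) = det(tI - G).
Expanding the 3×3 determinant: p(t) = t^3 - 8t^2 - 29t + 180.
Try t = 4: p(4) = 0, so 4 is a root.
Factor out (t - 4): p(t) = (t - 4)·(t^2 - 4t - 45).
The quadratic factors as (t + 5)·(t - 9).
Eigenvalues: -5, 4, 9.

-5, 4, 9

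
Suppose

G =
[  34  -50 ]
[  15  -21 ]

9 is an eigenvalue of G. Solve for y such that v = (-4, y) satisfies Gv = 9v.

We need (G - 9I)v = 0.
G - 9I = [[25, -50], [15, -30]].
Row 1: (25)·-4 + (-50)·y = 0
Row 2: (15)·-4 + (-30)·y = 0
Solving gives y = -2.
Check: G·(-4, -2) = (-36, -18) = 9·(-4, -2).

-2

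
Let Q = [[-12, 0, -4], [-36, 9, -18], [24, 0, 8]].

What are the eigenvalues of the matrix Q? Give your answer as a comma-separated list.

Compute the characteristic polynomial p(r) = det(rI - Q).
Expanding the 3×3 determinant: p(r) = r^3 - 5r^2 - 36r.
Rational-root test: r = -4 gives p(-4) = 0.
Dividing by (r + 4) leaves r^2 - 9r.
The quadratic factors as r·(r - 9).
Eigenvalues: -4, 0, 9.

-4, 0, 9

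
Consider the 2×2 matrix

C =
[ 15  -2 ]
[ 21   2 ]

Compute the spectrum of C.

8, 9

det(C - rI) = (15 - r)(2 - r) - (-2)·(21) = r^2 - 17r + 72.
This factors as (r - 8)·(r - 9) = 0.
Eigenvalues: 8, 9.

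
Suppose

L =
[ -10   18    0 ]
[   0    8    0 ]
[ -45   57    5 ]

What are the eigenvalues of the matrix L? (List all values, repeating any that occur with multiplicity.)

Compute the characteristic polynomial p(t) = det(tI - L).
Cofactor expansion gives p(t) = t^3 - 3t^2 - 90t + 400.
Rational-root test: t = 5 gives p(5) = 0.
Factor out (t - 5): p(t) = (t - 5)·(t^2 + 2t - 80).
The quadratic factors as (t + 10)·(t - 8).
Eigenvalues: -10, 5, 8.

-10, 5, 8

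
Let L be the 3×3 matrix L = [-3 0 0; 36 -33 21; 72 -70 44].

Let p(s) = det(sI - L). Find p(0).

p(0) = det(0·I − L) = det(−L) = (−1)^3·det(L).
det(L) = -54, so p(0) = 54.

54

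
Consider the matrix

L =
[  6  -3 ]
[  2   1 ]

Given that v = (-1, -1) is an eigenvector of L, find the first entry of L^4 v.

-81

First find the eigenvalue: Lv = (-3, -3) = 3·(-1, -1), so λ = 3.
Then L^4 v = λ^4·v = 3^4·(-1, -1) = 81·(-1, -1) = (-81, -81).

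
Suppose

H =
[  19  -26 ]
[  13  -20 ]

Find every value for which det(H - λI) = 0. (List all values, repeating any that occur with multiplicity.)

-7, 6

det(H - sI) = (19 - s)(-20 - s) - (-26)·(13) = s^2 + s - 42.
This factors as (s + 7)·(s - 6) = 0.
Eigenvalues: -7, 6.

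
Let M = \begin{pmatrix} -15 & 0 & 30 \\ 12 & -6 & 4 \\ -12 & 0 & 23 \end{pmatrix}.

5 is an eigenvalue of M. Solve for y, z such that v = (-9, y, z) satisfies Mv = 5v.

We need (M - 5I)v = 0.
M - 5I = [[-20, 0, 30], [12, -11, 4], [-12, 0, 18]].
Row 1: (-20)·-9 + (0)·y + (30)·z = 0
Row 2: (12)·-9 + (-11)·y + (4)·z = 0
Row 3: (-12)·-9 + (0)·y + (18)·z = 0
Solving gives y = -12, z = -6.
Check: M·(-9, -12, -6) = (-45, -60, -30) = 5·(-9, -12, -6).

-12, -6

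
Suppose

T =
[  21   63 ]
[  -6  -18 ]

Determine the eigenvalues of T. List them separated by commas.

0, 3

det(T - μI) = (21 - μ)(-18 - μ) - (63)·(-6) = μ^2 - 3μ.
This factors as μ·(μ - 3) = 0.
Eigenvalues: 0, 3.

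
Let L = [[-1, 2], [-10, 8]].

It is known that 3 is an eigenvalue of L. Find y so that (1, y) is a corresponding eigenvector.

2

We need (L - 3I)v = 0.
L - 3I = [[-4, 2], [-10, 5]].
Row 1: (-4)·1 + (2)·y = 0
Row 2: (-10)·1 + (5)·y = 0
Solving gives y = 2.
Check: L·(1, 2) = (3, 6) = 3·(1, 2).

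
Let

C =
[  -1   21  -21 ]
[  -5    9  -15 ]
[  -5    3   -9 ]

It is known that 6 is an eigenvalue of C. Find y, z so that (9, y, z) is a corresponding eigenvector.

We need (C - 6I)v = 0.
C - 6I = [[-7, 21, -21], [-5, 3, -15], [-5, 3, -15]].
Row 1: (-7)·9 + (21)·y + (-21)·z = 0
Row 2: (-5)·9 + (3)·y + (-15)·z = 0
Row 3: (-5)·9 + (3)·y + (-15)·z = 0
Solving gives y = 0, z = -3.
Check: C·(9, 0, -3) = (54, 0, -18) = 6·(9, 0, -3).

0, -3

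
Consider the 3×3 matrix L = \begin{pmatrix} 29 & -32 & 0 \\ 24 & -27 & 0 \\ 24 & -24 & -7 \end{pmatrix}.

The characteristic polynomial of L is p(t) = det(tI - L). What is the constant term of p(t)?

p(t) = t^3 + 5t^2 - 29t - 105.
The constant term is -105.

-105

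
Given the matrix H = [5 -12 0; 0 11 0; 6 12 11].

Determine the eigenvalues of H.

5, 11, 11

The characteristic polynomial is p(μ) = det(μI - H).
Expanding along the first row, p(μ) = μ^3 - 27μ^2 + 231μ - 605.
Rational-root test: μ = 5 gives p(5) = 0.
Factor out (μ - 5): p(μ) = (μ - 5)·(μ^2 - 22μ + 121).
The quadratic factor is (μ - 11)^2.
Eigenvalues: 5, 11, 11.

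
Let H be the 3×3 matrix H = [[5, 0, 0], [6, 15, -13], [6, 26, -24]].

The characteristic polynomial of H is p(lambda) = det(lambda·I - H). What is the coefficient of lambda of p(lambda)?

p(lambda) = lambda^3 + 4·lambda^2 - 67·lambda + 110.
The coefficient of lambda is -67.

-67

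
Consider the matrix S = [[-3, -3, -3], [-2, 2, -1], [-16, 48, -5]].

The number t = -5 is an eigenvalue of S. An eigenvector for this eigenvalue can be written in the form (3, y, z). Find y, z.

1, 1

We need (S + 5I)v = 0.
S + 5I = [[2, -3, -3], [-2, 7, -1], [-16, 48, 0]].
Row 1: (2)·3 + (-3)·y + (-3)·z = 0
Row 2: (-2)·3 + (7)·y + (-1)·z = 0
Row 3: (-16)·3 + (48)·y + (0)·z = 0
Solving gives y = 1, z = 1.
Check: S·(3, 1, 1) = (-15, -5, -5) = -5·(3, 1, 1).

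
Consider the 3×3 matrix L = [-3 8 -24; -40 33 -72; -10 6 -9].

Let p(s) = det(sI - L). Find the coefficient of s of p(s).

p(s) = s^3 - 21s^2 + 143s - 315.
The coefficient of s is 143.

143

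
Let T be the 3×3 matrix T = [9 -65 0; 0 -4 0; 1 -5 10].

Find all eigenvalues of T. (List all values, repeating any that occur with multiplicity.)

The characteristic polynomial is p(s) = det(sI - T).
Expanding along the first row, p(s) = s^3 - 15s^2 + 14s + 360.
Try s = -4: p(-4) = 0, so -4 is a root.
Dividing by (s + 4) leaves s^2 - 19s + 90.
The quadratic factors as (s - 9)·(s - 10).
Eigenvalues: -4, 9, 10.

-4, 9, 10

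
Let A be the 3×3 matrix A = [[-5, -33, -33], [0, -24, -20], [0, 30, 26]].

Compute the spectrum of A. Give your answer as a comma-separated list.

Compute the characteristic polynomial p(λ) = det(λI - A).
Expanding the 3×3 determinant: p(λ) = λ^3 + 3λ^2 - 34λ - 120.
Try λ = 6: p(6) = 0, so 6 is a root.
Factor out (λ - 6): p(λ) = (λ - 6)·(λ^2 + 9λ + 20).
The quadratic factors as (λ + 5)·(λ + 4).
Eigenvalues: -5, -4, 6.

-5, -4, 6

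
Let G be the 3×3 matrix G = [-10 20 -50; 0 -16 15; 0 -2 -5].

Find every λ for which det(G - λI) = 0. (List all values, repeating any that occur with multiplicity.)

The characteristic polynomial is p(λ) = det(λI - G).
Expanding the 3×3 determinant: p(λ) = λ^3 + 31λ^2 + 320λ + 1100.
Try λ = -10: p(-10) = 0, so -10 is a root.
Dividing by (λ + 10) leaves λ^2 + 21λ + 110.
The quadratic factors as (λ + 11)·(λ + 10).
Eigenvalues: -11, -10, -10.

-11, -10, -10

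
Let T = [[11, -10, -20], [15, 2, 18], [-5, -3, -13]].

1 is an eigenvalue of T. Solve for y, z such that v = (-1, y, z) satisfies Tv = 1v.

We need (T - 1I)v = 0.
T - 1I = [[10, -10, -20], [15, 1, 18], [-5, -3, -14]].
Row 1: (10)·-1 + (-10)·y + (-20)·z = 0
Row 2: (15)·-1 + (1)·y + (18)·z = 0
Row 3: (-5)·-1 + (-3)·y + (-14)·z = 0
Solving gives y = -3, z = 1.
Check: T·(-1, -3, 1) = (-1, -3, 1) = 1·(-1, -3, 1).

-3, 1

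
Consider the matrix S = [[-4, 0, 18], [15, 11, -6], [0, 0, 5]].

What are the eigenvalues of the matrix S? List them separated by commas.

-4, 5, 11

Set up det(λI - S) = 0.
Expanding the 3×3 determinant: p(λ) = λ^3 - 12λ^2 - 9λ + 220.
Since p(-4) = 0, λ = -4 is a root.
Factor out (λ + 4): p(λ) = (λ + 4)·(λ^2 - 16λ + 55).
The quadratic factors as (λ - 5)·(λ - 11).
Eigenvalues: -4, 5, 11.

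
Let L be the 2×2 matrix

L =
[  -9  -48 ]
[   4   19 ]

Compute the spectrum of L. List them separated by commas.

3, 7

det(L - tI) = (-9 - t)(19 - t) - (-48)·(4) = t^2 - 10t + 21.
This factors as (t - 3)·(t - 7) = 0.
Eigenvalues: 3, 7.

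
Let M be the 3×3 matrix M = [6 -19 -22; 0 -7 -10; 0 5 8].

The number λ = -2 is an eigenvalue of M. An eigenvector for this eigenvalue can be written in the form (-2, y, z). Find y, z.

-2, 1

We need (M + 2I)v = 0.
M + 2I = [[8, -19, -22], [0, -5, -10], [0, 5, 10]].
Row 1: (8)·-2 + (-19)·y + (-22)·z = 0
Row 2: (0)·-2 + (-5)·y + (-10)·z = 0
Row 3: (0)·-2 + (5)·y + (10)·z = 0
Solving gives y = -2, z = 1.
Check: M·(-2, -2, 1) = (4, 4, -2) = -2·(-2, -2, 1).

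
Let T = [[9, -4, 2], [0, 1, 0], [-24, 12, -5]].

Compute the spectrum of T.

1, 1, 3

Set up det(μI - T) = 0.
Expanding the 3×3 determinant: p(μ) = μ^3 - 5μ^2 + 7μ - 3.
Since p(1) = 0, μ = 1 is a root.
Dividing by (μ - 1) leaves μ^2 - 4μ + 3.
The quadratic factors as (μ - 1)·(μ - 3).
Eigenvalues: 1, 1, 3.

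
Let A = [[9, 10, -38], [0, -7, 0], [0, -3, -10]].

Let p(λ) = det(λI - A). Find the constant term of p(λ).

p(λ) = λ^3 + 8λ^2 - 83λ - 630.
The constant term is -630.

-630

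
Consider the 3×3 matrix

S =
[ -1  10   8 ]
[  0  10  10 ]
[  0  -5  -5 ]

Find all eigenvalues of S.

Compute the characteristic polynomial p(t) = det(tI - S).
Expanding the 3×3 determinant: p(t) = t^3 - 4t^2 - 5t.
Since p(0) = 0, t = 0 is a root.
Dividing by t leaves t^2 - 4t - 5.
The quadratic factors as (t + 1)·(t - 5).
Eigenvalues: -1, 0, 5.

-1, 0, 5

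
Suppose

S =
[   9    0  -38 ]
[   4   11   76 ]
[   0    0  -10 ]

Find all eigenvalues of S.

Set up det(lambda·I - S) = 0.
Expanding along the first row, p(lambda) = lambda^3 - 10·lambda^2 - 101·lambda + 990.
Since p(-10) = 0, lambda = -10 is a root.
Dividing by (lambda + 10) leaves lambda^2 - 20·lambda + 99.
The quadratic factors as (lambda - 9)·(lambda - 11).
Eigenvalues: -10, 9, 11.

-10, 9, 11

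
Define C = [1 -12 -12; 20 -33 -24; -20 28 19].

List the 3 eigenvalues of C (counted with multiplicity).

The characteristic polynomial is p(s) = det(sI - C).
Expanding along the first row, p(s) = s^3 + 13s^2 + 31s - 45.
Since p(1) = 0, s = 1 is a root.
Factor out (s - 1): p(s) = (s - 1)·(s^2 + 14s + 45).
The quadratic factors as (s + 9)·(s + 5).
Eigenvalues: -9, -5, 1.

-9, -5, 1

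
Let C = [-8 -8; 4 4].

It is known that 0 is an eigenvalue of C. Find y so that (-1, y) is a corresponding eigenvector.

1

We need (C)v = 0.
C = [[-8, -8], [4, 4]].
Row 1: (-8)·-1 + (-8)·y = 0
Row 2: (4)·-1 + (4)·y = 0
Solving gives y = 1.
Check: C·(-1, 1) = (0, 0) = 0·(-1, 1).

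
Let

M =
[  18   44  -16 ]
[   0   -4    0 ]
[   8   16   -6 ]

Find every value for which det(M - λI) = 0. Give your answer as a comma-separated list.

Set up det(rI - M) = 0.
Expanding the 3×3 determinant: p(r) = r^3 - 8r^2 - 28r + 80.
Since p(-4) = 0, r = -4 is a root.
Dividing by (r + 4) leaves r^2 - 12r + 20.
The quadratic factors as (r - 2)·(r - 10).
Eigenvalues: -4, 2, 10.

-4, 2, 10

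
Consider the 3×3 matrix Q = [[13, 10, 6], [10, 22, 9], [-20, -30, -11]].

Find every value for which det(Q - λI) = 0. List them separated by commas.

The characteristic polynomial is p(μ) = det(μI - Q).
Expanding along the first row, p(μ) = μ^3 - 24μ^2 + 191μ - 504.
Since p(7) = 0, μ = 7 is a root.
Factor out (μ - 7): p(μ) = (μ - 7)·(μ^2 - 17μ + 72).
The quadratic factors as (μ - 8)·(μ - 9).
Eigenvalues: 7, 8, 9.

7, 8, 9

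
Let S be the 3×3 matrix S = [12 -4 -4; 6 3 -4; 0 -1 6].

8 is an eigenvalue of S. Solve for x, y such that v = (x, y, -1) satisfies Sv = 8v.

1, 2

We need (S - 8I)v = 0.
S - 8I = [[4, -4, -4], [6, -5, -4], [0, -1, -2]].
Row 1: (4)·x + (-4)·y + (-4)·-1 = 0
Row 2: (6)·x + (-5)·y + (-4)·-1 = 0
Row 3: (0)·x + (-1)·y + (-2)·-1 = 0
Solving gives x = 1, y = 2.
Check: S·(1, 2, -1) = (8, 16, -8) = 8·(1, 2, -1).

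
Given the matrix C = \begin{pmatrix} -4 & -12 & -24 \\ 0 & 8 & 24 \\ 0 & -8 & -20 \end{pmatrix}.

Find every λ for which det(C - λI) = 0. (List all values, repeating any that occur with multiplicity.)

The characteristic polynomial is p(μ) = det(μI - C).
Expanding along the first row, p(μ) = μ^3 + 16μ^2 + 80μ + 128.
Try μ = -8: p(-8) = 0, so -8 is a root.
Dividing by (μ + 8) leaves μ^2 + 8μ + 16.
The quadratic factor is (μ + 4)^2.
Eigenvalues: -8, -4, -4.

-8, -4, -4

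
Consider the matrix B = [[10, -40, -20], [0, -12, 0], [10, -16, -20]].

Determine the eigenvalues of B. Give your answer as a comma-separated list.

Compute the characteristic polynomial p(s) = det(sI - B).
Expanding along the first row, p(s) = s^3 + 22s^2 + 120s.
Try s = -12: p(-12) = 0, so -12 is a root.
Dividing by (s + 12) leaves s^2 + 10s.
The quadratic factors as (s + 10)·s.
Eigenvalues: -12, -10, 0.

-12, -10, 0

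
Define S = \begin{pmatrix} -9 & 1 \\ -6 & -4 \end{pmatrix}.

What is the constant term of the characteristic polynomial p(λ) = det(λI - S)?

p(0) = det(0·I − S) = det(−S) = (−1)^2·det(S).
det(S) = 42, so p(0) = 42.

42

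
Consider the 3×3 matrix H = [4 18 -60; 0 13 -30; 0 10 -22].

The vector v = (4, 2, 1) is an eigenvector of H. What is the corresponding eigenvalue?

-2

Compute Hv: H·(4, 2, 1) = (-8, -4, -2).
Since Hv = λv, compare component 1: -8 = λ·4, so λ = -2.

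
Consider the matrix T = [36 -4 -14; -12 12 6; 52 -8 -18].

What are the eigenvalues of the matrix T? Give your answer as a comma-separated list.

8, 10, 12

The characteristic polynomial is p(t) = det(tI - T).
Expanding the 3×3 determinant: p(t) = t^3 - 30t^2 + 296t - 960.
Rational-root test: t = 8 gives p(8) = 0.
Factor out (t - 8): p(t) = (t - 8)·(t^2 - 22t + 120).
The quadratic factors as (t - 10)·(t - 12).
Eigenvalues: 8, 10, 12.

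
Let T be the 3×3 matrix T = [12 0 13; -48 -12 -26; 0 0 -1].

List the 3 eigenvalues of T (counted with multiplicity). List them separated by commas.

-12, -1, 12

Compute the characteristic polynomial p(s) = det(sI - T).
Expanding the 3×3 determinant: p(s) = s^3 + s^2 - 144s - 144.
Since p(12) = 0, s = 12 is a root.
Factor out (s - 12): p(s) = (s - 12)·(s^2 + 13s + 12).
The quadratic factors as (s + 12)·(s + 1).
Eigenvalues: -12, -1, 12.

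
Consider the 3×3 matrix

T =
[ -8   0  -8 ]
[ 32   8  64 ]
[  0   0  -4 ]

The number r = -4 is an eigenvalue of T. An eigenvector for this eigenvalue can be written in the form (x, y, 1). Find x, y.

-2, 0

We need (T + 4I)v = 0.
T + 4I = [[-4, 0, -8], [32, 12, 64], [0, 0, 0]].
Row 1: (-4)·x + (0)·y + (-8)·1 = 0
Row 2: (32)·x + (12)·y + (64)·1 = 0
Row 3: (0)·x + (0)·y + (0)·1 = 0
Solving gives x = -2, y = 0.
Check: T·(-2, 0, 1) = (8, 0, -4) = -4·(-2, 0, 1).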